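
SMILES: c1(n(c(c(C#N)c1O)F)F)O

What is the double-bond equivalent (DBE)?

5

Molecular formula from the SMILES: C5H2F2N2O2.
DoU = (2C + 2 + N − H − X)/2 = (2·5 + 2 + 2 − 2 − 2)/2 = 10/2 = 5.
(Structurally: 1 ring(s) + 4 π bond(s) = 5.)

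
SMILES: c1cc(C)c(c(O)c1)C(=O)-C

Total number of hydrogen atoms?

10

Hydrogens are implicit in SMILES; fill each atom to its normal valence:
  3 × C (aromatic): 1 H each → 3
  3 × C (aromatic): no H
  2 × C: 3 H each → 6
  1 × C: no H
  1 × O: 1 H
  1 × O: no H
  Total hydrogens = 10.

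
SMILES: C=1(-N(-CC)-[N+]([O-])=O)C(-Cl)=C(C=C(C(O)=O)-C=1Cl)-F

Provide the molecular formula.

Heavy atoms from the SMILES: 9 C, 2 Cl, 1 F, 2 N, 4 O.
Implicit hydrogens by atom environment:
  5 × C (aromatic): no H
  2 × Cl: no H
  2 × O: no H
  1 × C: 3 H
  1 × C: 2 H
  1 × C (aromatic): 1 H
  1 × C: no H
  1 × F: no H
  1 × N: no H
  1 × N (charge +1): no H
  1 × O: 1 H
  1 × O (charge -1): no H
  Total hydrogens = 7.
Molecular formula: C9H7Cl2FN2O4

C9H7Cl2FN2O4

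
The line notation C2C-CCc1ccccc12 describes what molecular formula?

C10H12

Heavy atoms from the SMILES: 10 C.
Implicit hydrogens by atom environment:
  4 × C: 2 H each → 8
  4 × C (aromatic): 1 H each → 4
  2 × C (aromatic): no H
  Total hydrogens = 12.
Molecular formula: C10H12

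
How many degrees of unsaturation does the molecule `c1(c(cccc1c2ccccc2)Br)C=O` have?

Molecular formula from the SMILES: C13H9BrO.
DoU = (2C + 2 + N − H − X)/2 = (2·13 + 2 + 0 − 9 − 1)/2 = 18/2 = 9.
(Structurally: 2 ring(s) + 7 π bond(s) = 9.)

9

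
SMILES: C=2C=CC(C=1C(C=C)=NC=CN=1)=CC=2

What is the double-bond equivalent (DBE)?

9

Molecular formula from the SMILES: C12H10N2.
DoU = (2C + 2 + N − H − X)/2 = (2·12 + 2 + 2 − 10 − 0)/2 = 18/2 = 9.
(Structurally: 2 ring(s) + 7 π bond(s) = 9.)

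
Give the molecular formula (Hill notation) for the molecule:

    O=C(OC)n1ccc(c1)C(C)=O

Heavy atoms from the SMILES: 8 C, 1 N, 3 O.
Implicit hydrogens by atom environment:
  3 × C (aromatic): 1 H each → 3
  3 × O: no H
  2 × C: 3 H each → 6
  2 × C: no H
  1 × C (aromatic): no H
  1 × N (aromatic): no H
  Total hydrogens = 9.
Molecular formula: C8H9NO3

C8H9NO3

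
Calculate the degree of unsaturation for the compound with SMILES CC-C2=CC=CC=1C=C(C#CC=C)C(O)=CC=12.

10

Molecular formula from the SMILES: C16H14O.
DoU = (2C + 2 + N − H − X)/2 = (2·16 + 2 + 0 − 14 − 0)/2 = 20/2 = 10.
(Structurally: 2 ring(s) + 8 π bond(s) = 10.)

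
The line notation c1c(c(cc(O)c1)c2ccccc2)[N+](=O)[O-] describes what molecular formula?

C12H9NO3

Heavy atoms from the SMILES: 12 C, 1 N, 3 O.
Implicit hydrogens by atom environment:
  8 × C (aromatic): 1 H each → 8
  4 × C (aromatic): no H
  1 × N (charge +1): no H
  1 × O: 1 H
  1 × O: no H
  1 × O (charge -1): no H
  Total hydrogens = 9.
Molecular formula: C12H9NO3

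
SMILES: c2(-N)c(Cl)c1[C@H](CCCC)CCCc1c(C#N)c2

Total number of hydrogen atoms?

Hydrogens are implicit in SMILES; fill each atom to its normal valence:
  6 × C: 2 H each → 12
  5 × C (aromatic): no H
  1 × C: 3 H
  1 × C (aromatic): 1 H
  1 × C: 1 H
  1 × C: no H
  1 × Cl: no H
  1 × N: 2 H
  1 × N: no H
  Total hydrogens = 19.

19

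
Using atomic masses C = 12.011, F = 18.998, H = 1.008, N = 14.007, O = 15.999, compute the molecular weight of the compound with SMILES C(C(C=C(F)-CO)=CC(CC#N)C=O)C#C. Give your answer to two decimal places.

Molecular formula: C12H12FNO2.
M = 12×12.011 + 1×18.998 + 12×1.008 + 1×14.007 + 2×15.999 = 221.23 g/mol.

221.23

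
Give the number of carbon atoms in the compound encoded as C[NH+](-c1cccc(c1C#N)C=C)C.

11

The symbol for carbon appears 11 times in the SMILES. Lowercase c denotes aromatic carbon and counts toward C.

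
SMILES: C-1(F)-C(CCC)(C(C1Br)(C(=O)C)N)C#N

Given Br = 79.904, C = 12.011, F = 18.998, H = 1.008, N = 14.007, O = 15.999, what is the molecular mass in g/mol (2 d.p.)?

277.14

Molecular formula: C10H14BrFN2O.
M = 1×79.904 + 10×12.011 + 1×18.998 + 14×1.008 + 2×14.007 + 1×15.999 = 277.14 g/mol.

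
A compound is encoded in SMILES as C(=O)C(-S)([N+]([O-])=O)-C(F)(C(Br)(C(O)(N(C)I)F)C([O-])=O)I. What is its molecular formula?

C7H6BrF2I2N2O6S-

Heavy atoms from the SMILES: 1 Br, 7 C, 2 F, 2 I, 2 N, 6 O, 1 S.
Implicit hydrogens by atom environment:
  5 × C: no H
  3 × O: no H
  2 × F: no H
  2 × I: no H
  2 × O (charge -1): no H
  1 × Br: no H
  1 × C: 3 H
  1 × C: 1 H
  1 × N: no H
  1 × N (charge +1): no H
  1 × O: 1 H
  1 × S: 1 H
  Total hydrogens = 6.
Net charge -1.
Molecular formula: C7H6BrF2I2N2O6S-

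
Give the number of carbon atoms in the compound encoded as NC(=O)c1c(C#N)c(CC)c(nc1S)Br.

9

The symbol for carbon appears 9 times in the SMILES. Lowercase c denotes aromatic carbon and counts toward C.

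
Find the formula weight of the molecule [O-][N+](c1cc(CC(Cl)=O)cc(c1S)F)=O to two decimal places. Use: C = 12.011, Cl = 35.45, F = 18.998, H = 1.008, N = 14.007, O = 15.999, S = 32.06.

249.64

Molecular formula: C8H5ClFNO3S.
M = 8×12.011 + 1×35.45 + 1×18.998 + 5×1.008 + 1×14.007 + 3×15.999 + 1×32.06 = 249.64 g/mol.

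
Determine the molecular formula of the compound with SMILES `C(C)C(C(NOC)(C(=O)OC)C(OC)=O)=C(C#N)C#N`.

Heavy atoms from the SMILES: 12 C, 3 N, 5 O.
Implicit hydrogens by atom environment:
  7 × C: no H
  5 × O: no H
  4 × C: 3 H each → 12
  2 × N: no H
  1 × C: 2 H
  1 × N: 1 H
  Total hydrogens = 15.
Molecular formula: C12H15N3O5

C12H15N3O5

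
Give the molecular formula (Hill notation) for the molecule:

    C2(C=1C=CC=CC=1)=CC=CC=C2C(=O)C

Heavy atoms from the SMILES: 14 C, 1 O.
Implicit hydrogens by atom environment:
  9 × C (aromatic): 1 H each → 9
  3 × C (aromatic): no H
  1 × C: 3 H
  1 × C: no H
  1 × O: no H
  Total hydrogens = 12.
Molecular formula: C14H12O

C14H12O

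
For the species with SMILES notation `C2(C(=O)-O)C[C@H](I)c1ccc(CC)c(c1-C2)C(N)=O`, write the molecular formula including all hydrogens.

C14H16INO3

Heavy atoms from the SMILES: 14 C, 1 I, 1 N, 3 O.
Implicit hydrogens by atom environment:
  4 × C (aromatic): no H
  3 × C: 2 H each → 6
  2 × C (aromatic): 1 H each → 2
  2 × C: 1 H each → 2
  2 × C: no H
  2 × O: no H
  1 × C: 3 H
  1 × I: no H
  1 × N: 2 H
  1 × O: 1 H
  Total hydrogens = 16.
Molecular formula: C14H16INO3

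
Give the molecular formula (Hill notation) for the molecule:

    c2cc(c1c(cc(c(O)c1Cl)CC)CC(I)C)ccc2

Heavy atoms from the SMILES: 17 C, 1 Cl, 1 I, 1 O.
Implicit hydrogens by atom environment:
  6 × C (aromatic): 1 H each → 6
  6 × C (aromatic): no H
  2 × C: 3 H each → 6
  2 × C: 2 H each → 4
  1 × C: 1 H
  1 × Cl: no H
  1 × I: no H
  1 × O: 1 H
  Total hydrogens = 18.
Molecular formula: C17H18ClIO

C17H18ClIO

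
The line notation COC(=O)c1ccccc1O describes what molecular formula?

C8H8O3

Heavy atoms from the SMILES: 8 C, 3 O.
Implicit hydrogens by atom environment:
  4 × C (aromatic): 1 H each → 4
  2 × C (aromatic): no H
  2 × O: no H
  1 × C: 3 H
  1 × C: no H
  1 × O: 1 H
  Total hydrogens = 8.
Molecular formula: C8H8O3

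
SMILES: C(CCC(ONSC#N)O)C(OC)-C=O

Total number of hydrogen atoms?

Hydrogens are implicit in SMILES; fill each atom to its normal valence:
  3 × C: 2 H each → 6
  3 × C: 1 H each → 3
  3 × O: no H
  1 × C: 3 H
  1 × C: no H
  1 × N: 1 H
  1 × N: no H
  1 × O: 1 H
  1 × S: no H
  Total hydrogens = 14.

14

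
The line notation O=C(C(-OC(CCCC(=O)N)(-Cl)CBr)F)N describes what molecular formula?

C8H13BrClFN2O3

Heavy atoms from the SMILES: 1 Br, 8 C, 1 Cl, 1 F, 2 N, 3 O.
Implicit hydrogens by atom environment:
  4 × C: 2 H each → 8
  3 × C: no H
  3 × O: no H
  2 × N: 2 H each → 4
  1 × Br: no H
  1 × C: 1 H
  1 × Cl: no H
  1 × F: no H
  Total hydrogens = 13.
Molecular formula: C8H13BrClFN2O3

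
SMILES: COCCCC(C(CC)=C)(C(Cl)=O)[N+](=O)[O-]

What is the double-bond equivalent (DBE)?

Molecular formula from the SMILES: C10H16ClNO4.
DoU = (2C + 2 + N − H − X)/2 = (2·10 + 2 + 1 − 16 − 1)/2 = 6/2 = 3.
(Structurally: 0 ring(s) + 3 π bond(s) = 3.)

3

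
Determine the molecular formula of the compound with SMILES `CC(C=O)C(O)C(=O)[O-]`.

C5H7O4-

Heavy atoms from the SMILES: 5 C, 4 O.
Implicit hydrogens by atom environment:
  3 × C: 1 H each → 3
  2 × O: no H
  1 × C: 3 H
  1 × C: no H
  1 × O: 1 H
  1 × O (charge -1): no H
  Total hydrogens = 7.
Net charge -1.
Molecular formula: C5H7O4-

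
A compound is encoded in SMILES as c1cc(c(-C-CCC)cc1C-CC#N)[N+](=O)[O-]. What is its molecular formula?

C13H16N2O2

Heavy atoms from the SMILES: 13 C, 2 N, 2 O.
Implicit hydrogens by atom environment:
  5 × C: 2 H each → 10
  3 × C (aromatic): 1 H each → 3
  3 × C (aromatic): no H
  1 × C: 3 H
  1 × C: no H
  1 × N: no H
  1 × N (charge +1): no H
  1 × O: no H
  1 × O (charge -1): no H
  Total hydrogens = 16.
Molecular formula: C13H16N2O2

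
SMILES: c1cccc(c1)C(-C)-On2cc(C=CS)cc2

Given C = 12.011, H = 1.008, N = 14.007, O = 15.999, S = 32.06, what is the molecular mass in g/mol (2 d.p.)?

245.34

Molecular formula: C14H15NOS.
M = 14×12.011 + 15×1.008 + 1×14.007 + 1×15.999 + 1×32.06 = 245.34 g/mol.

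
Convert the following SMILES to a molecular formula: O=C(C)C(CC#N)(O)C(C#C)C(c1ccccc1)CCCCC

Heavy atoms from the SMILES: 20 C, 1 N, 2 O.
Implicit hydrogens by atom environment:
  5 × C: 2 H each → 10
  5 × C (aromatic): 1 H each → 5
  4 × C: no H
  3 × C: 1 H each → 3
  2 × C: 3 H each → 6
  1 × C (aromatic): no H
  1 × N: no H
  1 × O: 1 H
  1 × O: no H
  Total hydrogens = 25.
Molecular formula: C20H25NO2

C20H25NO2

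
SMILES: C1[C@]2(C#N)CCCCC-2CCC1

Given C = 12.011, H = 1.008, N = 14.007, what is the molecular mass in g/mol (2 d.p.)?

163.26

Molecular formula: C11H17N.
M = 11×12.011 + 17×1.008 + 1×14.007 = 163.26 g/mol.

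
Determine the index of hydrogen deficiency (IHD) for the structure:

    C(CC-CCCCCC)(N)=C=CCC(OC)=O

Molecular formula from the SMILES: C14H25NO2.
DoU = (2C + 2 + N − H − X)/2 = (2·14 + 2 + 1 − 25 − 0)/2 = 6/2 = 3.
(Structurally: 0 ring(s) + 3 π bond(s) = 3.)

3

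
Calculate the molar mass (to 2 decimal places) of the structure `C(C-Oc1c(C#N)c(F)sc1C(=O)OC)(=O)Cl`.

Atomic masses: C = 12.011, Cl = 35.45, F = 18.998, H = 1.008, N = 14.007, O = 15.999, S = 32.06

277.65

Molecular formula: C9H5ClFNO4S.
M = 9×12.011 + 1×35.45 + 1×18.998 + 5×1.008 + 1×14.007 + 4×15.999 + 1×32.06 = 277.65 g/mol.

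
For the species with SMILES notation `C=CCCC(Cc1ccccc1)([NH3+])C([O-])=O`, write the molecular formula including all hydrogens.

C13H17NO2

Heavy atoms from the SMILES: 13 C, 1 N, 2 O.
Implicit hydrogens by atom environment:
  5 × C (aromatic): 1 H each → 5
  4 × C: 2 H each → 8
  2 × C: no H
  1 × C: 1 H
  1 × C (aromatic): no H
  1 × N (charge +1): 3 H
  1 × O: no H
  1 × O (charge -1): no H
  Total hydrogens = 17.
Molecular formula: C13H17NO2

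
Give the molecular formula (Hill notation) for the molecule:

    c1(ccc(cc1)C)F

Heavy atoms from the SMILES: 7 C, 1 F.
Implicit hydrogens by atom environment:
  4 × C (aromatic): 1 H each → 4
  2 × C (aromatic): no H
  1 × C: 3 H
  1 × F: no H
  Total hydrogens = 7.
Molecular formula: C7H7F

C7H7F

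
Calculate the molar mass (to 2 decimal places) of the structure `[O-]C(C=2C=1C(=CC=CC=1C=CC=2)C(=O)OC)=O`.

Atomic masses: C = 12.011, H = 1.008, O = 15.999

Molecular formula: C13H9O4-.
M = 13×12.011 + 9×1.008 + 4×15.999 = 229.21 g/mol.

229.21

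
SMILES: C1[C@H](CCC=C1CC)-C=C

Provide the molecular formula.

Heavy atoms from the SMILES: 10 C.
Implicit hydrogens by atom environment:
  5 × C: 2 H each → 10
  3 × C: 1 H each → 3
  1 × C: 3 H
  1 × C: no H
  Total hydrogens = 16.
Molecular formula: C10H16

C10H16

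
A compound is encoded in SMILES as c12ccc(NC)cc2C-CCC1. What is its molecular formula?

C11H15N

Heavy atoms from the SMILES: 11 C, 1 N.
Implicit hydrogens by atom environment:
  4 × C: 2 H each → 8
  3 × C (aromatic): 1 H each → 3
  3 × C (aromatic): no H
  1 × C: 3 H
  1 × N: 1 H
  Total hydrogens = 15.
Molecular formula: C11H15N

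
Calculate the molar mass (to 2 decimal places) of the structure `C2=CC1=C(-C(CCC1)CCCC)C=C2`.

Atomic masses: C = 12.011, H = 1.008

188.31

Molecular formula: C14H20.
M = 14×12.011 + 20×1.008 = 188.31 g/mol.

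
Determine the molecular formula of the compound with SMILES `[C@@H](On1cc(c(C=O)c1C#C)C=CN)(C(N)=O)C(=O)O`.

C12H11N3O5

Heavy atoms from the SMILES: 12 C, 3 N, 5 O.
Implicit hydrogens by atom environment:
  5 × C: 1 H each → 5
  4 × O: no H
  3 × C (aromatic): no H
  3 × C: no H
  2 × N: 2 H each → 4
  1 × C (aromatic): 1 H
  1 × N (aromatic): no H
  1 × O: 1 H
  Total hydrogens = 11.
Molecular formula: C12H11N3O5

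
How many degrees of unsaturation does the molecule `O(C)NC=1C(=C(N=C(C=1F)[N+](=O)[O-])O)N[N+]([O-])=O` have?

Molecular formula from the SMILES: C6H6FN5O6.
DoU = (2C + 2 + N − H − X)/2 = (2·6 + 2 + 5 − 6 − 1)/2 = 12/2 = 6.
(Structurally: 1 ring(s) + 5 π bond(s) = 6.)

6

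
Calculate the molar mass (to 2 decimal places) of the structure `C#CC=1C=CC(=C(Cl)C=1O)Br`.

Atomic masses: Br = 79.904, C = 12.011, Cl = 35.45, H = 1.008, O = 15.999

Molecular formula: C8H4BrClO.
M = 1×79.904 + 8×12.011 + 1×35.45 + 4×1.008 + 1×15.999 = 231.47 g/mol.

231.47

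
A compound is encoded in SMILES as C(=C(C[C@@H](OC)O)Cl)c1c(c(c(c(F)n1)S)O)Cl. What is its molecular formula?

Heavy atoms from the SMILES: 10 C, 2 Cl, 1 F, 1 N, 3 O, 1 S.
Implicit hydrogens by atom environment:
  5 × C (aromatic): no H
  2 × C: 1 H each → 2
  2 × Cl: no H
  2 × O: 1 H each → 2
  1 × C: 3 H
  1 × C: 2 H
  1 × C: no H
  1 × F: no H
  1 × N (aromatic): no H
  1 × O: no H
  1 × S: 1 H
  Total hydrogens = 10.
Molecular formula: C10H10Cl2FNO3S

C10H10Cl2FNO3S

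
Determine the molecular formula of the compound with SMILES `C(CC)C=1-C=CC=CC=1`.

C9H12

Heavy atoms from the SMILES: 9 C.
Implicit hydrogens by atom environment:
  5 × C (aromatic): 1 H each → 5
  2 × C: 2 H each → 4
  1 × C: 3 H
  1 × C (aromatic): no H
  Total hydrogens = 12.
Molecular formula: C9H12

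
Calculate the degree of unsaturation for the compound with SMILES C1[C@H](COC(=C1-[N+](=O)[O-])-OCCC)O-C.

Molecular formula from the SMILES: C9H15NO5.
DoU = (2C + 2 + N − H − X)/2 = (2·9 + 2 + 1 − 15 − 0)/2 = 6/2 = 3.
(Structurally: 1 ring(s) + 2 π bond(s) = 3.)

3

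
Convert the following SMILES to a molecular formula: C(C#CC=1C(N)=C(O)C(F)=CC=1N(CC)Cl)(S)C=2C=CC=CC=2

Heavy atoms from the SMILES: 17 C, 1 Cl, 1 F, 2 N, 1 O, 1 S.
Implicit hydrogens by atom environment:
  6 × C (aromatic): 1 H each → 6
  6 × C (aromatic): no H
  2 × C: no H
  1 × C: 3 H
  1 × C: 2 H
  1 × C: 1 H
  1 × Cl: no H
  1 × F: no H
  1 × N: 2 H
  1 × N: no H
  1 × O: 1 H
  1 × S: 1 H
  Total hydrogens = 16.
Molecular formula: C17H16ClFN2OS

C17H16ClFN2OS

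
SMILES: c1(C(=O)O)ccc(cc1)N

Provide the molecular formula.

C7H7NO2

Heavy atoms from the SMILES: 7 C, 1 N, 2 O.
Implicit hydrogens by atom environment:
  4 × C (aromatic): 1 H each → 4
  2 × C (aromatic): no H
  1 × C: no H
  1 × N: 2 H
  1 × O: 1 H
  1 × O: no H
  Total hydrogens = 7.
Molecular formula: C7H7NO2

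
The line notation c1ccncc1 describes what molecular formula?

Heavy atoms from the SMILES: 5 C, 1 N.
Implicit hydrogens by atom environment:
  5 × C (aromatic): 1 H each → 5
  1 × N (aromatic): no H
  Total hydrogens = 5.
Molecular formula: C5H5N

C5H5N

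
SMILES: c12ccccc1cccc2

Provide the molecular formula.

Heavy atoms from the SMILES: 10 C.
Implicit hydrogens by atom environment:
  8 × C (aromatic): 1 H each → 8
  2 × C (aromatic): no H
  Total hydrogens = 8.
Molecular formula: C10H8

C10H8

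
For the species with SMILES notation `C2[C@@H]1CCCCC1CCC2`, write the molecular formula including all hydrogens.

Heavy atoms from the SMILES: 10 C.
Implicit hydrogens by atom environment:
  8 × C: 2 H each → 16
  2 × C: 1 H each → 2
  Total hydrogens = 18.
Molecular formula: C10H18

C10H18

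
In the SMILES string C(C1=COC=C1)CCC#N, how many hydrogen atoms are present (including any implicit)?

9

Hydrogens are implicit in SMILES; fill each atom to its normal valence:
  3 × C: 2 H each → 6
  3 × C (aromatic): 1 H each → 3
  1 × C (aromatic): no H
  1 × C: no H
  1 × N: no H
  1 × O (aromatic): no H
  Total hydrogens = 9.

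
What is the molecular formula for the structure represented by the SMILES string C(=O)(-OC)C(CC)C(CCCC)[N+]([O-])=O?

C10H19NO4

Heavy atoms from the SMILES: 10 C, 1 N, 4 O.
Implicit hydrogens by atom environment:
  4 × C: 2 H each → 8
  3 × C: 3 H each → 9
  3 × O: no H
  2 × C: 1 H each → 2
  1 × C: no H
  1 × N (charge +1): no H
  1 × O (charge -1): no H
  Total hydrogens = 19.
Molecular formula: C10H19NO4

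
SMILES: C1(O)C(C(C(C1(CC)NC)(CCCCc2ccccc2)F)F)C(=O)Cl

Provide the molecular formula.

C19H26ClF2NO2

Heavy atoms from the SMILES: 19 C, 1 Cl, 2 F, 1 N, 2 O.
Implicit hydrogens by atom environment:
  5 × C: 2 H each → 10
  5 × C (aromatic): 1 H each → 5
  3 × C: 1 H each → 3
  3 × C: no H
  2 × C: 3 H each → 6
  2 × F: no H
  1 × C (aromatic): no H
  1 × Cl: no H
  1 × N: 1 H
  1 × O: 1 H
  1 × O: no H
  Total hydrogens = 26.
Molecular formula: C19H26ClF2NO2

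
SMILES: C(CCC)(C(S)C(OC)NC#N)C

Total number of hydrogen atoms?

18

Hydrogens are implicit in SMILES; fill each atom to its normal valence:
  3 × C: 3 H each → 9
  3 × C: 1 H each → 3
  2 × C: 2 H each → 4
  1 × C: no H
  1 × N: 1 H
  1 × N: no H
  1 × O: no H
  1 × S: 1 H
  Total hydrogens = 18.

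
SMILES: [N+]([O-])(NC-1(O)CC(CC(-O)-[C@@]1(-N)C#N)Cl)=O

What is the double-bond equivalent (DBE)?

4

Molecular formula from the SMILES: C7H11ClN4O4.
DoU = (2C + 2 + N − H − X)/2 = (2·7 + 2 + 4 − 11 − 1)/2 = 8/2 = 4.
(Structurally: 1 ring(s) + 3 π bond(s) = 4.)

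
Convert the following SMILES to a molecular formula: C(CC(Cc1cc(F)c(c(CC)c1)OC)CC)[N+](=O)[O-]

Heavy atoms from the SMILES: 15 C, 1 F, 1 N, 3 O.
Implicit hydrogens by atom environment:
  5 × C: 2 H each → 10
  4 × C (aromatic): no H
  3 × C: 3 H each → 9
  2 × C (aromatic): 1 H each → 2
  2 × O: no H
  1 × C: 1 H
  1 × F: no H
  1 × N (charge +1): no H
  1 × O (charge -1): no H
  Total hydrogens = 22.
Molecular formula: C15H22FNO3

C15H22FNO3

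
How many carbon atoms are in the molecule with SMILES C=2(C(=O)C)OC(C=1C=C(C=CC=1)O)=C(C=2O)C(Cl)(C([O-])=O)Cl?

14

The symbol for carbon appears 14 times in the SMILES. (Cl is a single chlorine, not C + l.)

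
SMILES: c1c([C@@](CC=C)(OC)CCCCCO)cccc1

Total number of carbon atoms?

16

The symbol for carbon appears 16 times in the SMILES. Lowercase c denotes aromatic carbon and counts toward C.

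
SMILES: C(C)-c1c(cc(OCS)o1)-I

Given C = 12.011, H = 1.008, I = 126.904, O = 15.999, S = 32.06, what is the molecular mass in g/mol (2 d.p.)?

Molecular formula: C7H9IO2S.
M = 7×12.011 + 9×1.008 + 1×126.904 + 2×15.999 + 1×32.06 = 284.11 g/mol.

284.11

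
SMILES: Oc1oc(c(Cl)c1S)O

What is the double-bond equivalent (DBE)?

Molecular formula from the SMILES: C4H3ClO3S.
DoU = (2C + 2 + N − H − X)/2 = (2·4 + 2 + 0 − 3 − 1)/2 = 6/2 = 3.
(Structurally: 1 ring(s) + 2 π bond(s) = 3.)

3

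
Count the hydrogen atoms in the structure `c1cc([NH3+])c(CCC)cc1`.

Hydrogens are implicit in SMILES; fill each atom to its normal valence:
  4 × C (aromatic): 1 H each → 4
  2 × C: 2 H each → 4
  2 × C (aromatic): no H
  1 × C: 3 H
  1 × N (charge +1): 3 H
  Total hydrogens = 14.

14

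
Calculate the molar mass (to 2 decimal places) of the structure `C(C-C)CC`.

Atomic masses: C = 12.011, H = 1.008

Molecular formula: C5H12.
M = 5×12.011 + 12×1.008 = 72.15 g/mol.

72.15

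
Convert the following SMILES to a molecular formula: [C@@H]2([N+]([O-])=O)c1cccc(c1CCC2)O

C10H11NO3

Heavy atoms from the SMILES: 10 C, 1 N, 3 O.
Implicit hydrogens by atom environment:
  3 × C: 2 H each → 6
  3 × C (aromatic): 1 H each → 3
  3 × C (aromatic): no H
  1 × C: 1 H
  1 × N (charge +1): no H
  1 × O: 1 H
  1 × O: no H
  1 × O (charge -1): no H
  Total hydrogens = 11.
Molecular formula: C10H11NO3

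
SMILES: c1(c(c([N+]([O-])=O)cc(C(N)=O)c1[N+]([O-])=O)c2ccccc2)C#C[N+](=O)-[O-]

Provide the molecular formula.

C15H8N4O7

Heavy atoms from the SMILES: 15 C, 4 N, 7 O.
Implicit hydrogens by atom environment:
  6 × C (aromatic): 1 H each → 6
  6 × C (aromatic): no H
  4 × O: no H
  3 × C: no H
  3 × N (charge +1): no H
  3 × O (charge -1): no H
  1 × N: 2 H
  Total hydrogens = 8.
Molecular formula: C15H8N4O7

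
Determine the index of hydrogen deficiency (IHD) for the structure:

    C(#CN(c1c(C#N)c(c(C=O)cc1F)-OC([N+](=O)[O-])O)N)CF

10

Molecular formula from the SMILES: C12H8F2N4O5.
DoU = (2C + 2 + N − H − X)/2 = (2·12 + 2 + 4 − 8 − 2)/2 = 20/2 = 10.
(Structurally: 1 ring(s) + 9 π bond(s) = 10.)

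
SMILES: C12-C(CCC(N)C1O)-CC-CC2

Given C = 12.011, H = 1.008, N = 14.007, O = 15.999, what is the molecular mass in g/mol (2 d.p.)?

Molecular formula: C10H19NO.
M = 10×12.011 + 19×1.008 + 1×14.007 + 1×15.999 = 169.27 g/mol.

169.27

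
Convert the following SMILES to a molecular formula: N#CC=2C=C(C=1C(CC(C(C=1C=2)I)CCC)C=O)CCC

C18H22INO

Heavy atoms from the SMILES: 18 C, 1 I, 1 N, 1 O.
Implicit hydrogens by atom environment:
  5 × C: 2 H each → 10
  4 × C: 1 H each → 4
  4 × C (aromatic): no H
  2 × C: 3 H each → 6
  2 × C (aromatic): 1 H each → 2
  1 × C: no H
  1 × I: no H
  1 × N: no H
  1 × O: no H
  Total hydrogens = 22.
Molecular formula: C18H22INO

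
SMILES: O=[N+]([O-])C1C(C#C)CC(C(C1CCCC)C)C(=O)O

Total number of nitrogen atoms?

1

The symbol for nitrogen appears 1 time in the SMILES.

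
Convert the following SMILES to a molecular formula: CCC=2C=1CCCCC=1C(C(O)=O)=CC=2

C13H16O2

Heavy atoms from the SMILES: 13 C, 2 O.
Implicit hydrogens by atom environment:
  5 × C: 2 H each → 10
  4 × C (aromatic): no H
  2 × C (aromatic): 1 H each → 2
  1 × C: 3 H
  1 × C: no H
  1 × O: 1 H
  1 × O: no H
  Total hydrogens = 16.
Molecular formula: C13H16O2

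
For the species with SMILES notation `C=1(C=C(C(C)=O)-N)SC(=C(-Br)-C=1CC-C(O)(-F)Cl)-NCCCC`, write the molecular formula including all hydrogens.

Heavy atoms from the SMILES: 1 Br, 15 C, 1 Cl, 1 F, 2 N, 2 O, 1 S.
Implicit hydrogens by atom environment:
  5 × C: 2 H each → 10
  4 × C (aromatic): no H
  3 × C: no H
  2 × C: 3 H each → 6
  1 × Br: no H
  1 × C: 1 H
  1 × Cl: no H
  1 × F: no H
  1 × N: 2 H
  1 × N: 1 H
  1 × O: 1 H
  1 × O: no H
  1 × S (aromatic): no H
  Total hydrogens = 21.
Molecular formula: C15H21BrClFN2O2S

C15H21BrClFN2O2S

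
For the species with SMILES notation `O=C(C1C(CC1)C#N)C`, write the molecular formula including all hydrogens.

C7H9NO

Heavy atoms from the SMILES: 7 C, 1 N, 1 O.
Implicit hydrogens by atom environment:
  2 × C: 2 H each → 4
  2 × C: 1 H each → 2
  2 × C: no H
  1 × C: 3 H
  1 × N: no H
  1 × O: no H
  Total hydrogens = 9.
Molecular formula: C7H9NO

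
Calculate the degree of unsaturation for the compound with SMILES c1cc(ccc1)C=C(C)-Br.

5

Molecular formula from the SMILES: C9H9Br.
DoU = (2C + 2 + N − H − X)/2 = (2·9 + 2 + 0 − 9 − 1)/2 = 10/2 = 5.
(Structurally: 1 ring(s) + 4 π bond(s) = 5.)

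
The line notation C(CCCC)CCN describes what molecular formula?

Heavy atoms from the SMILES: 7 C, 1 N.
Implicit hydrogens by atom environment:
  6 × C: 2 H each → 12
  1 × C: 3 H
  1 × N: 2 H
  Total hydrogens = 17.
Molecular formula: C7H17N

C7H17N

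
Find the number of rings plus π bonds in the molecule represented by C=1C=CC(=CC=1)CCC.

Molecular formula from the SMILES: C9H12.
DoU = (2C + 2 + N − H − X)/2 = (2·9 + 2 + 0 − 12 − 0)/2 = 8/2 = 4.
(Structurally: 1 ring(s) + 3 π bond(s) = 4.)

4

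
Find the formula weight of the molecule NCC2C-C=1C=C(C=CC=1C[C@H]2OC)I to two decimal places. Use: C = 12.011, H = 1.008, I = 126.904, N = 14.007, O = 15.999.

Molecular formula: C12H16INO.
M = 12×12.011 + 16×1.008 + 1×126.904 + 1×14.007 + 1×15.999 = 317.17 g/mol.

317.17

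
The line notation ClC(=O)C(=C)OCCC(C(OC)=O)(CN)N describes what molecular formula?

C9H15ClN2O4

Heavy atoms from the SMILES: 9 C, 1 Cl, 2 N, 4 O.
Implicit hydrogens by atom environment:
  4 × C: 2 H each → 8
  4 × C: no H
  4 × O: no H
  2 × N: 2 H each → 4
  1 × C: 3 H
  1 × Cl: no H
  Total hydrogens = 15.
Molecular formula: C9H15ClN2O4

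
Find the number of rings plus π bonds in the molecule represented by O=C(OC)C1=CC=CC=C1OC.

Molecular formula from the SMILES: C9H10O3.
DoU = (2C + 2 + N − H − X)/2 = (2·9 + 2 + 0 − 10 − 0)/2 = 10/2 = 5.
(Structurally: 1 ring(s) + 4 π bond(s) = 5.)

5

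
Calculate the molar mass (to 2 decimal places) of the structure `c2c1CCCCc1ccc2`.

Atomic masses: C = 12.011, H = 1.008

132.21

Molecular formula: C10H12.
M = 10×12.011 + 12×1.008 = 132.21 g/mol.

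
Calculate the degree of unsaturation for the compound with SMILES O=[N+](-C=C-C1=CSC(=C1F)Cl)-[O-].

5

Molecular formula from the SMILES: C6H3ClFNO2S.
DoU = (2C + 2 + N − H − X)/2 = (2·6 + 2 + 1 − 3 − 2)/2 = 10/2 = 5.
(Structurally: 1 ring(s) + 4 π bond(s) = 5.)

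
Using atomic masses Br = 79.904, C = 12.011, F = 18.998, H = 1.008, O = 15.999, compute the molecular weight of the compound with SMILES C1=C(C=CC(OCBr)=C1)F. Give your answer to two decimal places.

Molecular formula: C7H6BrFO.
M = 1×79.904 + 7×12.011 + 1×18.998 + 6×1.008 + 1×15.999 = 205.03 g/mol.

205.03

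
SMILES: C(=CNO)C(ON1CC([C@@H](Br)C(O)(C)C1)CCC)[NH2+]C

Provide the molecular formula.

C13H27BrN3O3+

Heavy atoms from the SMILES: 1 Br, 13 C, 3 N, 3 O.
Implicit hydrogens by atom environment:
  5 × C: 1 H each → 5
  4 × C: 2 H each → 8
  3 × C: 3 H each → 9
  2 × O: 1 H each → 2
  1 × Br: no H
  1 × C: no H
  1 × N (charge +1): 2 H
  1 × N: 1 H
  1 × N: no H
  1 × O: no H
  Total hydrogens = 27.
Net charge +1.
Molecular formula: C13H27BrN3O3+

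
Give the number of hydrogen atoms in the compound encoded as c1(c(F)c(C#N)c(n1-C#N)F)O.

Hydrogens are implicit in SMILES; fill each atom to its normal valence:
  4 × C (aromatic): no H
  2 × C: no H
  2 × F: no H
  2 × N: no H
  1 × N (aromatic): no H
  1 × O: 1 H
  Total hydrogens = 1.

1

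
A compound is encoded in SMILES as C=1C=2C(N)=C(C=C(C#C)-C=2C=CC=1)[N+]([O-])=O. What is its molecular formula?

C12H8N2O2

Heavy atoms from the SMILES: 12 C, 2 N, 2 O.
Implicit hydrogens by atom environment:
  5 × C (aromatic): 1 H each → 5
  5 × C (aromatic): no H
  1 × C: 1 H
  1 × C: no H
  1 × N: 2 H
  1 × N (charge +1): no H
  1 × O: no H
  1 × O (charge -1): no H
  Total hydrogens = 8.
Molecular formula: C12H8N2O2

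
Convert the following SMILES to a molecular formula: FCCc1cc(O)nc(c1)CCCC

Heavy atoms from the SMILES: 11 C, 1 F, 1 N, 1 O.
Implicit hydrogens by atom environment:
  5 × C: 2 H each → 10
  3 × C (aromatic): no H
  2 × C (aromatic): 1 H each → 2
  1 × C: 3 H
  1 × F: no H
  1 × N (aromatic): no H
  1 × O: 1 H
  Total hydrogens = 16.
Molecular formula: C11H16FNO

C11H16FNO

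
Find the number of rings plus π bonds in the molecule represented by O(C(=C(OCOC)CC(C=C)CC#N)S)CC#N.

Molecular formula from the SMILES: C12H16N2O3S.
DoU = (2C + 2 + N − H − X)/2 = (2·12 + 2 + 2 − 16 − 0)/2 = 12/2 = 6.
(Structurally: 0 ring(s) + 6 π bond(s) = 6.)

6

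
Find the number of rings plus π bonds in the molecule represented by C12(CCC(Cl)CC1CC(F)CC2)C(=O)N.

Molecular formula from the SMILES: C11H17ClFNO.
DoU = (2C + 2 + N − H − X)/2 = (2·11 + 2 + 1 − 17 − 2)/2 = 6/2 = 3.
(Structurally: 2 ring(s) + 1 π bond(s) = 3.)

3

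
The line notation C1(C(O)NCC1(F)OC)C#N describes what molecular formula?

Heavy atoms from the SMILES: 6 C, 1 F, 2 N, 2 O.
Implicit hydrogens by atom environment:
  2 × C: 1 H each → 2
  2 × C: no H
  1 × C: 3 H
  1 × C: 2 H
  1 × F: no H
  1 × N: 1 H
  1 × N: no H
  1 × O: 1 H
  1 × O: no H
  Total hydrogens = 9.
Molecular formula: C6H9FN2O2

C6H9FN2O2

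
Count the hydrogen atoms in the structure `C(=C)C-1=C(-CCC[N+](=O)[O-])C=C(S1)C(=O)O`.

11

Hydrogens are implicit in SMILES; fill each atom to its normal valence:
  4 × C: 2 H each → 8
  3 × C (aromatic): no H
  2 × O: no H
  1 × C (aromatic): 1 H
  1 × C: 1 H
  1 × C: no H
  1 × N (charge +1): no H
  1 × O: 1 H
  1 × O (charge -1): no H
  1 × S (aromatic): no H
  Total hydrogens = 11.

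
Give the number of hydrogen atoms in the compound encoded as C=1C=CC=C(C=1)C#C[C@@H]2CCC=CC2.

14

Hydrogens are implicit in SMILES; fill each atom to its normal valence:
  5 × C (aromatic): 1 H each → 5
  3 × C: 2 H each → 6
  3 × C: 1 H each → 3
  2 × C: no H
  1 × C (aromatic): no H
  Total hydrogens = 14.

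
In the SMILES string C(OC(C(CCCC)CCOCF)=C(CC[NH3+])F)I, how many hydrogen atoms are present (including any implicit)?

25

Hydrogens are implicit in SMILES; fill each atom to its normal valence:
  9 × C: 2 H each → 18
  2 × C: no H
  2 × F: no H
  2 × O: no H
  1 × C: 3 H
  1 × C: 1 H
  1 × I: no H
  1 × N (charge +1): 3 H
  Total hydrogens = 25.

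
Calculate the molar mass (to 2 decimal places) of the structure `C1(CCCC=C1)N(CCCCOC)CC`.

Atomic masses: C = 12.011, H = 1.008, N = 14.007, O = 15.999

211.35

Molecular formula: C13H25NO.
M = 13×12.011 + 25×1.008 + 1×14.007 + 1×15.999 = 211.35 g/mol.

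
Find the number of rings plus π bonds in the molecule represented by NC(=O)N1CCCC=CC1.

3

Molecular formula from the SMILES: C7H12N2O.
DoU = (2C + 2 + N − H − X)/2 = (2·7 + 2 + 2 − 12 − 0)/2 = 6/2 = 3.
(Structurally: 1 ring(s) + 2 π bond(s) = 3.)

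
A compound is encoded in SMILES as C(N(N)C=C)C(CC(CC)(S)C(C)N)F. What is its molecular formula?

Heavy atoms from the SMILES: 10 C, 1 F, 3 N, 1 S.
Implicit hydrogens by atom environment:
  4 × C: 2 H each → 8
  3 × C: 1 H each → 3
  2 × C: 3 H each → 6
  2 × N: 2 H each → 4
  1 × C: no H
  1 × F: no H
  1 × N: no H
  1 × S: 1 H
  Total hydrogens = 22.
Molecular formula: C10H22FN3S

C10H22FN3S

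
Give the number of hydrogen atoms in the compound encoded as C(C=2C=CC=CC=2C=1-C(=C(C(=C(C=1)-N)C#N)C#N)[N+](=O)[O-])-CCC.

16

Hydrogens are implicit in SMILES; fill each atom to its normal valence:
  7 × C (aromatic): no H
  5 × C (aromatic): 1 H each → 5
  3 × C: 2 H each → 6
  2 × C: no H
  2 × N: no H
  1 × C: 3 H
  1 × N: 2 H
  1 × N (charge +1): no H
  1 × O: no H
  1 × O (charge -1): no H
  Total hydrogens = 16.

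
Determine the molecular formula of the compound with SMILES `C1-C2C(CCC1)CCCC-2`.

C10H18

Heavy atoms from the SMILES: 10 C.
Implicit hydrogens by atom environment:
  8 × C: 2 H each → 16
  2 × C: 1 H each → 2
  Total hydrogens = 18.
Molecular formula: C10H18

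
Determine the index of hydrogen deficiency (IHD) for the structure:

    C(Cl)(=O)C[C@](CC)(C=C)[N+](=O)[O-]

3

Molecular formula from the SMILES: C7H10ClNO3.
DoU = (2C + 2 + N − H − X)/2 = (2·7 + 2 + 1 − 10 − 1)/2 = 6/2 = 3.
(Structurally: 0 ring(s) + 3 π bond(s) = 3.)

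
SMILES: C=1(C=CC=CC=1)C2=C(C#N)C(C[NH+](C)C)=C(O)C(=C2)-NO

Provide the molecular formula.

C16H18N3O2+

Heavy atoms from the SMILES: 16 C, 3 N, 2 O.
Implicit hydrogens by atom environment:
  6 × C (aromatic): 1 H each → 6
  6 × C (aromatic): no H
  2 × C: 3 H each → 6
  2 × O: 1 H each → 2
  1 × C: 2 H
  1 × C: no H
  1 × N: 1 H
  1 × N (charge +1): 1 H
  1 × N: no H
  Total hydrogens = 18.
Net charge +1.
Molecular formula: C16H18N3O2+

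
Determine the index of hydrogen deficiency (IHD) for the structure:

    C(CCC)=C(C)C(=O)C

Molecular formula from the SMILES: C8H14O.
DoU = (2C + 2 + N − H − X)/2 = (2·8 + 2 + 0 − 14 − 0)/2 = 4/2 = 2.
(Structurally: 0 ring(s) + 2 π bond(s) = 2.)

2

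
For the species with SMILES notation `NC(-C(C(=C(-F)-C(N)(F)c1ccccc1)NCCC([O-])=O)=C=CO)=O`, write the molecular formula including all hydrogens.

C16H16F2N3O4-

Heavy atoms from the SMILES: 16 C, 2 F, 3 N, 4 O.
Implicit hydrogens by atom environment:
  7 × C: no H
  5 × C (aromatic): 1 H each → 5
  2 × C: 2 H each → 4
  2 × F: no H
  2 × N: 2 H each → 4
  2 × O: no H
  1 × C: 1 H
  1 × C (aromatic): no H
  1 × N: 1 H
  1 × O: 1 H
  1 × O (charge -1): no H
  Total hydrogens = 16.
Net charge -1.
Molecular formula: C16H16F2N3O4-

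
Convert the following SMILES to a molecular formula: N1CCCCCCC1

Heavy atoms from the SMILES: 7 C, 1 N.
Implicit hydrogens by atom environment:
  7 × C: 2 H each → 14
  1 × N: 1 H
  Total hydrogens = 15.
Molecular formula: C7H15N

C7H15N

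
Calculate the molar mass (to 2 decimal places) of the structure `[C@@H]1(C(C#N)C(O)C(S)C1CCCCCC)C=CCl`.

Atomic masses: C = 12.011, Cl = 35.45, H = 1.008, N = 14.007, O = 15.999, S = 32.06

287.85

Molecular formula: C14H22ClNOS.
M = 14×12.011 + 1×35.45 + 22×1.008 + 1×14.007 + 1×15.999 + 1×32.06 = 287.85 g/mol.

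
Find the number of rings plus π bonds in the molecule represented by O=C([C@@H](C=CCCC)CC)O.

Molecular formula from the SMILES: C9H16O2.
DoU = (2C + 2 + N − H − X)/2 = (2·9 + 2 + 0 − 16 − 0)/2 = 4/2 = 2.
(Structurally: 0 ring(s) + 2 π bond(s) = 2.)

2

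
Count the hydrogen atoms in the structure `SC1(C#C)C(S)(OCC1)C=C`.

Hydrogens are implicit in SMILES; fill each atom to its normal valence:
  3 × C: 2 H each → 6
  3 × C: no H
  2 × C: 1 H each → 2
  2 × S: 1 H each → 2
  1 × O: no H
  Total hydrogens = 10.

10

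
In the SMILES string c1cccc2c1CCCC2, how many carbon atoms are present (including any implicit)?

The symbol for carbon appears 10 times in the SMILES. Lowercase c denotes aromatic carbon and counts toward C.

10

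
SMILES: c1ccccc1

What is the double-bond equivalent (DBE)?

4

Molecular formula from the SMILES: C6H6.
DoU = (2C + 2 + N − H − X)/2 = (2·6 + 2 + 0 − 6 − 0)/2 = 8/2 = 4.
(Structurally: 1 ring(s) + 3 π bond(s) = 4.)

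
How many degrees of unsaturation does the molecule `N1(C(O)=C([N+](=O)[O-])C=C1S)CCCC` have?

Molecular formula from the SMILES: C8H12N2O3S.
DoU = (2C + 2 + N − H − X)/2 = (2·8 + 2 + 2 − 12 − 0)/2 = 8/2 = 4.
(Structurally: 1 ring(s) + 3 π bond(s) = 4.)

4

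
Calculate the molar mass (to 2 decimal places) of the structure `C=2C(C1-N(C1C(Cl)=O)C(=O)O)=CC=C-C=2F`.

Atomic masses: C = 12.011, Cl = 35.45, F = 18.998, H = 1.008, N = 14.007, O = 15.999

243.62

Molecular formula: C10H7ClFNO3.
M = 10×12.011 + 1×35.45 + 1×18.998 + 7×1.008 + 1×14.007 + 3×15.999 = 243.62 g/mol.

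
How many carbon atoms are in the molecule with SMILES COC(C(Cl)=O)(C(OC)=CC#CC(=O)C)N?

The symbol for carbon appears 10 times in the SMILES. (Cl is a single chlorine, not C + l.)

10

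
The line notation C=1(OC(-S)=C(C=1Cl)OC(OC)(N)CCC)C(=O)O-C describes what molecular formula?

Heavy atoms from the SMILES: 11 C, 1 Cl, 1 N, 5 O, 1 S.
Implicit hydrogens by atom environment:
  4 × C (aromatic): no H
  4 × O: no H
  3 × C: 3 H each → 9
  2 × C: 2 H each → 4
  2 × C: no H
  1 × Cl: no H
  1 × N: 2 H
  1 × O (aromatic): no H
  1 × S: 1 H
  Total hydrogens = 16.
Molecular formula: C11H16ClNO5S

C11H16ClNO5S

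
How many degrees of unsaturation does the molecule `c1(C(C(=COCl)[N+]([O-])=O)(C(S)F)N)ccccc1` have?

6

Molecular formula from the SMILES: C10H10ClFN2O3S.
DoU = (2C + 2 + N − H − X)/2 = (2·10 + 2 + 2 − 10 − 2)/2 = 12/2 = 6.
(Structurally: 1 ring(s) + 5 π bond(s) = 6.)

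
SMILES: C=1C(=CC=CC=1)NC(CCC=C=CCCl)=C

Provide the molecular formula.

Heavy atoms from the SMILES: 14 C, 1 Cl, 1 N.
Implicit hydrogens by atom environment:
  5 × C (aromatic): 1 H each → 5
  4 × C: 2 H each → 8
  2 × C: 1 H each → 2
  2 × C: no H
  1 × C (aromatic): no H
  1 × Cl: no H
  1 × N: 1 H
  Total hydrogens = 16.
Molecular formula: C14H16ClN

C14H16ClN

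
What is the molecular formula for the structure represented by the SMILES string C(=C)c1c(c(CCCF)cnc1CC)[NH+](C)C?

C14H22FN2+

Heavy atoms from the SMILES: 14 C, 1 F, 2 N.
Implicit hydrogens by atom environment:
  5 × C: 2 H each → 10
  4 × C (aromatic): no H
  3 × C: 3 H each → 9
  1 × C (aromatic): 1 H
  1 × C: 1 H
  1 × F: no H
  1 × N (charge +1): 1 H
  1 × N (aromatic): no H
  Total hydrogens = 22.
Net charge +1.
Molecular formula: C14H22FN2+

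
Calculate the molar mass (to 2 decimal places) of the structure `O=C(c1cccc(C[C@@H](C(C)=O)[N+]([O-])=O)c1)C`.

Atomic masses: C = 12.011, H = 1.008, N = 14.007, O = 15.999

Molecular formula: C12H13NO4.
M = 12×12.011 + 13×1.008 + 1×14.007 + 4×15.999 = 235.24 g/mol.

235.24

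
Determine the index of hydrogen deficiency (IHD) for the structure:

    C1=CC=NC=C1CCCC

4

Molecular formula from the SMILES: C9H13N.
DoU = (2C + 2 + N − H − X)/2 = (2·9 + 2 + 1 − 13 − 0)/2 = 8/2 = 4.
(Structurally: 1 ring(s) + 3 π bond(s) = 4.)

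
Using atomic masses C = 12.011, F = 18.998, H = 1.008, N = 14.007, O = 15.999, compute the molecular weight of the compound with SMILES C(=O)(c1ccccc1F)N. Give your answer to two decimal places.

139.13

Molecular formula: C7H6FNO.
M = 7×12.011 + 1×18.998 + 6×1.008 + 1×14.007 + 1×15.999 = 139.13 g/mol.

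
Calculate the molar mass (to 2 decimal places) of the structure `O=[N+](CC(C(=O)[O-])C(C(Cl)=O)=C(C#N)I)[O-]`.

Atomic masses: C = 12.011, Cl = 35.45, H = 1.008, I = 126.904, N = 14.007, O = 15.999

Molecular formula: C7H3ClIN2O5-.
M = 7×12.011 + 1×35.45 + 3×1.008 + 1×126.904 + 2×14.007 + 5×15.999 = 357.46 g/mol.

357.46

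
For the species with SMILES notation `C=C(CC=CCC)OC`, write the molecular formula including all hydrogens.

Heavy atoms from the SMILES: 8 C, 1 O.
Implicit hydrogens by atom environment:
  3 × C: 2 H each → 6
  2 × C: 3 H each → 6
  2 × C: 1 H each → 2
  1 × C: no H
  1 × O: no H
  Total hydrogens = 14.
Molecular formula: C8H14O

C8H14O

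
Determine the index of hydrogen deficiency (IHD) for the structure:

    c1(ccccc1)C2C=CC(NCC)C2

Molecular formula from the SMILES: C13H17N.
DoU = (2C + 2 + N − H − X)/2 = (2·13 + 2 + 1 − 17 − 0)/2 = 12/2 = 6.
(Structurally: 2 ring(s) + 4 π bond(s) = 6.)

6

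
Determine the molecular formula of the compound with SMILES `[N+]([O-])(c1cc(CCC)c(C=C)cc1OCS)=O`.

C12H15NO3S

Heavy atoms from the SMILES: 12 C, 1 N, 3 O, 1 S.
Implicit hydrogens by atom environment:
  4 × C: 2 H each → 8
  4 × C (aromatic): no H
  2 × C (aromatic): 1 H each → 2
  2 × O: no H
  1 × C: 3 H
  1 × C: 1 H
  1 × N (charge +1): no H
  1 × O (charge -1): no H
  1 × S: 1 H
  Total hydrogens = 15.
Molecular formula: C12H15NO3S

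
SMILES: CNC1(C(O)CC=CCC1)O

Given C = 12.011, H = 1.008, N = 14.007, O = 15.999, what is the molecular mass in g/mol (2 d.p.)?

Molecular formula: C8H15NO2.
M = 8×12.011 + 15×1.008 + 1×14.007 + 2×15.999 = 157.21 g/mol.

157.21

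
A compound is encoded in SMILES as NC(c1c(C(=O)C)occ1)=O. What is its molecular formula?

Heavy atoms from the SMILES: 7 C, 1 N, 3 O.
Implicit hydrogens by atom environment:
  2 × C (aromatic): 1 H each → 2
  2 × C (aromatic): no H
  2 × C: no H
  2 × O: no H
  1 × C: 3 H
  1 × N: 2 H
  1 × O (aromatic): no H
  Total hydrogens = 7.
Molecular formula: C7H7NO3

C7H7NO3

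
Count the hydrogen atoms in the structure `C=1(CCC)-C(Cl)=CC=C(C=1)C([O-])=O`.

10

Hydrogens are implicit in SMILES; fill each atom to its normal valence:
  3 × C (aromatic): 1 H each → 3
  3 × C (aromatic): no H
  2 × C: 2 H each → 4
  1 × C: 3 H
  1 × C: no H
  1 × Cl: no H
  1 × O: no H
  1 × O (charge -1): no H
  Total hydrogens = 10.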